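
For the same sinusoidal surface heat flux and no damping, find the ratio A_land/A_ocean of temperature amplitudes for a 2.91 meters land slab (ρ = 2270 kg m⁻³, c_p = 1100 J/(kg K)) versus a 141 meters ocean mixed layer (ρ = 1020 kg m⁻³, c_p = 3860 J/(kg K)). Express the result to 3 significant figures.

C_ocean = 1020 × 3860 × 141 = 5.55×10^8 J/(m²·K).
C_land = 2270 × 1100 × 2.91 = 7.27×10^6 J/(m²·K).
Undamped amplitude ∝ 1/C, so A_land/A_ocean = C_ocean/C_land = 76.4.

76.4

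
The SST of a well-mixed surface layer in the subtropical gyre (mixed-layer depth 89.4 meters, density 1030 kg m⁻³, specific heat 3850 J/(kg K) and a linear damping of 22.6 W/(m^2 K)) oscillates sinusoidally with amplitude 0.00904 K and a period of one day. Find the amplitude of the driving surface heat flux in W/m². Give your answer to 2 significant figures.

Areal heat capacity C = ρ c_p D = 1030 × 3850 × 89.4 = 3.55×10^8 J/(m²·K).
ω = 2π / 86400 s = 7.27×10^-5 s⁻¹.
√((Cω)² + λ²) = √((25800)² + 22.6²) = 25800 W/(m²·K).
F₀ = A × √((Cω)²+λ²) = 0.00904 × 25800 = 233 W/m².

230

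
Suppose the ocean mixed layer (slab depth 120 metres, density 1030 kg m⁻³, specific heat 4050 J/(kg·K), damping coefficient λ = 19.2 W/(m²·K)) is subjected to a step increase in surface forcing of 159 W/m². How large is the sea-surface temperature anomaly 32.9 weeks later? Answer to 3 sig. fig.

4.42 K

Areal heat capacity C = ρ c_p D = 1030 × 4050 × 120 = 5.01×10^8 J/(m²·K).
τ = C / λ = 5.01×10^8 / 19.2 = 2.61×10^7 s.
Equilibrium anomaly ΔT_eq = F / λ = 159 / 19.2 = 8.28 K.
t = 32.9 weeks = 1.99×10^7 s, so t/τ = 0.763.
ΔT(t) = ΔT_eq (1 − e^(−t/τ)) = 8.28 × (1 − e^−0.763) = 4.42 K.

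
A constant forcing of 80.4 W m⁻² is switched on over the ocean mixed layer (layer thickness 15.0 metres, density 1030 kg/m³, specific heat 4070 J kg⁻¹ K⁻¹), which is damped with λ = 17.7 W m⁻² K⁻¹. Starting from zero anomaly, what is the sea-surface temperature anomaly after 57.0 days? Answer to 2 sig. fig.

3.4 K

Areal heat capacity C = ρ c_p D = 1030 × 4070 × 15.0 = 6.29×10^7 J m⁻² K⁻¹.
τ = C / λ = 6.29×10^7 / 17.7 = 3.55×10^6 s.
Equilibrium anomaly ΔT_eq = F / λ = 80.4 / 17.7 = 4.54 K.
t = 57.0 days = 4.92×10^6 s, so t/τ = 1.39.
ΔT(t) = ΔT_eq (1 − e^(−t/τ)) = 4.54 × (1 − e^−1.39) = 3.41 K.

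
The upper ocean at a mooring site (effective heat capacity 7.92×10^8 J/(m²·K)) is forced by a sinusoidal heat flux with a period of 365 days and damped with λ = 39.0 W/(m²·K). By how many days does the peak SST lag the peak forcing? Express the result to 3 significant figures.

77.2 days

Areal heat capacity C = 7.92×10^8 J/(m²·K) (given).
ω = 2π / 3.15×10^7 s = 1.99×10^-7 s⁻¹.
Phase lag φ = arctan(Cω/λ) = arctan(158/39.0) = 1.33 rad.
Time lag = φ / ω = 1.33 / 1.99×10^-7 = 6.67×10^6 s = 77.2 days.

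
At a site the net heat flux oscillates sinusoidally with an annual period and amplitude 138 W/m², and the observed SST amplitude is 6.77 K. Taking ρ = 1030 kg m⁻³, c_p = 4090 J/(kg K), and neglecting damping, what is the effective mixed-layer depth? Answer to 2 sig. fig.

24 m

ω = 2π / 3.15×10^7 s = 1.99×10^-7 s⁻¹.
Required C = F₀ / (A ω) = 138 / (6.77 × 1.99×10^-7) = 1.02×10^8 J/(m²·K).
D = C / (ρ c_p) = 1.02×10^8 / (1030 × 4090) = 24.3 m.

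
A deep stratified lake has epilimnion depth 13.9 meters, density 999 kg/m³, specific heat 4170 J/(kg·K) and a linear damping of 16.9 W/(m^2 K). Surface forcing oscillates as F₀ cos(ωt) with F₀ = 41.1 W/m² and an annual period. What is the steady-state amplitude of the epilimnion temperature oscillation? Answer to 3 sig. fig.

2.01 K

Areal heat capacity C = ρ c_p D = 999 × 4170 × 13.9 = 5.79×10^7 J/(m²·K).
Angular frequency ω = 2π / T = 2π / 3.15×10^7 s = 1.99×10^-7 s⁻¹.
√((Cω)² + λ²) = √((11.5)² + 16.9²) = 20.5 W/(m²·K).
Amplitude A = F₀ / √((Cω)²+λ²) = 41.1 / 20.5 = 2.01 K.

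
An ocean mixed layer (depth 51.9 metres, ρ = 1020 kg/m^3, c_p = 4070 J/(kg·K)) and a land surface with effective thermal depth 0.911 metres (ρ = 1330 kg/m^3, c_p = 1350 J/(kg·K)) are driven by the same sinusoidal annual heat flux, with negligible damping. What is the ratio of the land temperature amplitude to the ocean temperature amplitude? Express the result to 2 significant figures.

C_ocean = 1020 × 4070 × 51.9 = 2.15×10^8 J/(m²·K).
C_land = 1330 × 1350 × 0.911 = 1.64×10^6 J/(m²·K).
Undamped amplitude ∝ 1/C, so A_land/A_ocean = C_ocean/C_land = 132.

130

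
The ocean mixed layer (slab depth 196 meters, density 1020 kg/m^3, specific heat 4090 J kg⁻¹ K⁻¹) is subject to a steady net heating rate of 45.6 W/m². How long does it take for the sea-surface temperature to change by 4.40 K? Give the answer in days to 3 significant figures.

Areal heat capacity C = ρ c_p D = 1020 × 4090 × 196 = 8.18×10^8 J/(m²·K).
Time required: Δt = C ΔT / F = 8.18×10^8 × 4.40 / 45.6 = 7.89×10^7 s.
In days: 7.89×10^7 s / (86400 s/day) = 913 days.

913 days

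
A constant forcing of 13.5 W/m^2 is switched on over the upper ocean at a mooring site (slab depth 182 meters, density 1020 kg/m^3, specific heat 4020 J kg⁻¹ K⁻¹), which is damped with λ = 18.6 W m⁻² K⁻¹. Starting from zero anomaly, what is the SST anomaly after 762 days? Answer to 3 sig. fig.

0.585 K

Areal heat capacity C = ρ c_p D = 1020 × 4020 × 182 = 7.46×10^8 J/(m^2 K).
τ = C / λ = 7.46×10^8 / 18.6 = 4.01×10^7 s.
Equilibrium anomaly ΔT_eq = F / λ = 13.5 / 18.6 = 0.726 K.
t = 762 days = 6.58×10^7 s, so t/τ = 1.64.
ΔT(t) = ΔT_eq (1 − e^(−t/τ)) = 0.726 × (1 − e^−1.64) = 0.585 K.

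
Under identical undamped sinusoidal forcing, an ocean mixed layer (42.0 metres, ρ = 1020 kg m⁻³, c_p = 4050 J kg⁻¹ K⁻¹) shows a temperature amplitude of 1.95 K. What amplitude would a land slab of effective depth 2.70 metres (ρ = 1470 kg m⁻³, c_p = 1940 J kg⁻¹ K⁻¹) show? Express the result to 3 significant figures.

C_ocean = 1.74×10^8 J/(m²·K); C_land = 7.70×10^6 J/(m²·K).
A ∝ 1/C ⇒ A_land = A_ocean × C_ocean/C_land = 1.95 × 22.5 = 43.9 K.

43.9 K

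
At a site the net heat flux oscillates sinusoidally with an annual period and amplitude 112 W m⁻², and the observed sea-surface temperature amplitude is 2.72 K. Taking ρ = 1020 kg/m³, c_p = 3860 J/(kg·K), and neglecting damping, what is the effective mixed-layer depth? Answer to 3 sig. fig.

52.5 m

ω = 2π / 3.15×10^7 s = 1.99×10^-7 s⁻¹.
Required C = F₀ / (A ω) = 112 / (2.72 × 1.99×10^-7) = 2.07×10^8 J/(m²·K).
D = C / (ρ c_p) = 2.07×10^8 / (1020 × 3860) = 52.5 m.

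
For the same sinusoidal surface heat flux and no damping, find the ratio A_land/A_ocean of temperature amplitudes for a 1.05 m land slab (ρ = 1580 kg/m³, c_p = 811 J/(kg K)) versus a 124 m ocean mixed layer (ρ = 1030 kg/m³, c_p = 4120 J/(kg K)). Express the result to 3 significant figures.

391

C_ocean = 1030 × 4120 × 124 = 5.26×10^8 J/(m²·K).
C_land = 1580 × 811 × 1.05 = 1.35×10^6 J/(m²·K).
Undamped amplitude ∝ 1/C, so A_land/A_ocean = C_ocean/C_land = 391.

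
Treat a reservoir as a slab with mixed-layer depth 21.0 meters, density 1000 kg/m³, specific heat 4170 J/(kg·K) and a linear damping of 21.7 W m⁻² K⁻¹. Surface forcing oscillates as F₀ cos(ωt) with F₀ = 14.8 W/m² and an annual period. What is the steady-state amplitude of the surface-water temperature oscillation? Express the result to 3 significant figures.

0.532 K

Areal heat capacity C = ρ c_p D = 1000 × 4170 × 21.0 = 8.76×10^7 J m⁻² K⁻¹.
Angular frequency ω = 2π / T = 2π / 3.15×10^7 s = 1.99×10^-7 s⁻¹.
√((Cω)² + λ²) = √((17.4)² + 21.7²) = 27.8 W/(m²·K).
Amplitude A = F₀ / √((Cω)²+λ²) = 14.8 / 27.8 = 0.532 K.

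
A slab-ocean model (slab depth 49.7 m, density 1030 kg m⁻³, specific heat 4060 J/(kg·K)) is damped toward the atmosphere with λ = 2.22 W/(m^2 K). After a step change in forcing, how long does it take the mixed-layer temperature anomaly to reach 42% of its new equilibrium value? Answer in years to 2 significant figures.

1.6 years

Areal heat capacity C = ρ c_p D = 1030 × 4060 × 49.7 = 2.08×10^8 J m⁻² K⁻¹.
τ = C / λ = 2.08×10^8 / 2.22 = 9.36×10^7 s.
Fraction reached: 1 − e^(−t/τ) = 0.42 ⇒ t = −τ ln(1 − 0.42) = τ × 0.545.
t = 5.10×10^7 s = 1.62 years.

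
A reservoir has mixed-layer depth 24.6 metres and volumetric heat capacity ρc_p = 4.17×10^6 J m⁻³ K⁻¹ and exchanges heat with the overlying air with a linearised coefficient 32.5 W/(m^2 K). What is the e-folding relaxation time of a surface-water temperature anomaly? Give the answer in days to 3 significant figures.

Areal heat capacity C = ρc_p × D = 4.17×10^6 × 24.6 = 1.03×10^8 J/(m²·K).
Relaxation time τ = C / λ = 1.03×10^8 / 32.5 = 3.16×10^6 s.
In days: 3.16×10^6 s / (86400 s/day) = 36.5 days.

36.5 days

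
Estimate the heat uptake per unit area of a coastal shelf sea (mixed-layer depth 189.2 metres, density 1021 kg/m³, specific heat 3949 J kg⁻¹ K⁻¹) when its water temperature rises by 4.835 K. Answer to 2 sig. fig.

3.7×10^9

Areal heat capacity C = ρ c_p D = 1021 × 3949 × 189.2 = 7.63×10^8 J/(m^2 K).
ΔQ = C ΔT = 7.63×10^8 × 4.835 = 3.69×10^9 J/m².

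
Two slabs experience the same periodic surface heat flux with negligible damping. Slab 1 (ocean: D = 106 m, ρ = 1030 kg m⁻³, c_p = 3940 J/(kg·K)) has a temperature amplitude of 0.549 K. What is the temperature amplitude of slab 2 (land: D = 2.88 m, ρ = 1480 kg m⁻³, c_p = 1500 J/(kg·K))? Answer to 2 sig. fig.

37 K

C_ocean = 4.30×10^8 J/(m²·K); C_land = 6.39×10^6 J/(m²·K).
A ∝ 1/C ⇒ A_land = A_ocean × C_ocean/C_land = 0.549 × 67.3 = 36.9 K.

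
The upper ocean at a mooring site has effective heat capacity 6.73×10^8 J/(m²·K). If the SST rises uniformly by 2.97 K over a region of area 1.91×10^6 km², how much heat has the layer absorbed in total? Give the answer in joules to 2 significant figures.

Areal heat capacity C = 6.73×10^8 J/(m²·K) (given).
Heat per unit area: q = C ΔT = 6.73×10^8 × 2.97 = 2.00×10^9 J/m².
Total heat: Q = q × A = 2.00×10^9 × (1.91×10^6 × 10⁶ m²) = 3.82×10^21 J.

3.8×10^21 J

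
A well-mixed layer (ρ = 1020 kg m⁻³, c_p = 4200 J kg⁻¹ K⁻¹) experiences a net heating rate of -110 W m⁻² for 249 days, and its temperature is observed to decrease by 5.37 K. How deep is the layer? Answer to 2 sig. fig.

100 m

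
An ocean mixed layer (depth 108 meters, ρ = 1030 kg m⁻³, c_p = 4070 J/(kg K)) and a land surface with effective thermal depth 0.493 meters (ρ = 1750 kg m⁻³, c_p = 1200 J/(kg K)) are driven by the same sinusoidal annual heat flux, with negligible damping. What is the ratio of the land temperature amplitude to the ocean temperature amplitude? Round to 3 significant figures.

C_ocean = 1030 × 4070 × 108 = 4.53×10^8 J/(m²·K).
C_land = 1750 × 1200 × 0.493 = 1.04×10^6 J/(m²·K).
Undamped amplitude ∝ 1/C, so A_land/A_ocean = C_ocean/C_land = 437.

437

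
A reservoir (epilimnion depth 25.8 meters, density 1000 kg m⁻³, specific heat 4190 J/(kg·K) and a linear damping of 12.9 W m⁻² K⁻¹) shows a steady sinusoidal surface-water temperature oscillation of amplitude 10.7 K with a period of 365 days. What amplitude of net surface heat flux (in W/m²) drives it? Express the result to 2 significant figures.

270

Areal heat capacity C = ρ c_p D = 1000 × 4190 × 25.8 = 1.08×10^8 J m⁻² K⁻¹.
ω = 2π / 3.15×10^7 s = 1.99×10^-7 s⁻¹.
√((Cω)² + λ²) = √((21.5)² + 12.9²) = 25.1 W/(m²·K).
F₀ = A × √((Cω)²+λ²) = 10.7 × 25.1 = 269 W/m².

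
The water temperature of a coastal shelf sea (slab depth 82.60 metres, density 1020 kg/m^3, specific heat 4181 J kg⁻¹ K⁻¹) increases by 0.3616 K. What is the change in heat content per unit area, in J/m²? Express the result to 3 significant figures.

1.27×10^8

Areal heat capacity C = ρ c_p D = 1020 × 4181 × 82.60 = 3.52×10^8 J/(m²·K).
ΔQ = C ΔT = 3.52×10^8 × 0.3616 = 1.27×10^8 J/m².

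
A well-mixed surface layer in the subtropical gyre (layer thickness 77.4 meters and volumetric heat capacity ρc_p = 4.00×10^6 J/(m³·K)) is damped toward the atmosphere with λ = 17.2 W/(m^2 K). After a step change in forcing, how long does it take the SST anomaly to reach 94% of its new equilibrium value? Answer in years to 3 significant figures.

Areal heat capacity C = ρc_p × D = 4.00×10^6 × 77.4 = 3.10×10^8 J/(m²·K).
τ = C / λ = 3.10×10^8 / 17.2 = 1.80×10^7 s.
Fraction reached: 1 − e^(−t/τ) = 0.94 ⇒ t = −τ ln(1 − 0.94) = τ × 2.81.
t = 5.06×10^7 s = 1.60 years.

1.60 years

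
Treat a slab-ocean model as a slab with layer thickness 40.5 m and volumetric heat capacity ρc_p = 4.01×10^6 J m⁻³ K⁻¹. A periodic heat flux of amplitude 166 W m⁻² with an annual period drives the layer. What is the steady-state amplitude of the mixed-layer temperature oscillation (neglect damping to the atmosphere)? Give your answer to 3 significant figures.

Areal heat capacity C = ρc_p × D = 4.01×10^6 × 40.5 = 1.62×10^8 J/(m²·K).
Angular frequency ω = 2π / T = 2π / 3.15×10^7 s = 1.99×10^-7 s⁻¹.
Cω = 1.62×10^8 × 1.99×10^-7 = 32.4 W/(m²·K).
Amplitude A = F₀ / (Cω) = 166 / 32.4 = 5.13 K.

5.13 K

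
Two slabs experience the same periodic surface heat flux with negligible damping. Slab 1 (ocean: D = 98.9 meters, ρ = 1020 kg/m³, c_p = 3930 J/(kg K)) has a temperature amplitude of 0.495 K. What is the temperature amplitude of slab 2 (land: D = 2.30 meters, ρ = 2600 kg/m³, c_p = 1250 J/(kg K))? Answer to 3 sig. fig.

C_ocean = 3.96×10^8 J/(m²·K); C_land = 7.47×10^6 J/(m²·K).
A ∝ 1/C ⇒ A_land = A_ocean × C_ocean/C_land = 0.495 × 53.0 = 26.3 K.

26.3 K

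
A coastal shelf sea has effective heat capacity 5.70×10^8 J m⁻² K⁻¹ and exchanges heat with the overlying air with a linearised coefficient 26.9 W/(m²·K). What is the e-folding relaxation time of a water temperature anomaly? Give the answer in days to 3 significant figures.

245 days

Areal heat capacity C = 5.70×10^8 J m⁻² K⁻¹ (given).
Relaxation time τ = C / λ = 5.70×10^8 / 26.9 = 2.12×10^7 s.
In days: 2.12×10^7 s / (86400 s/day) = 245 days.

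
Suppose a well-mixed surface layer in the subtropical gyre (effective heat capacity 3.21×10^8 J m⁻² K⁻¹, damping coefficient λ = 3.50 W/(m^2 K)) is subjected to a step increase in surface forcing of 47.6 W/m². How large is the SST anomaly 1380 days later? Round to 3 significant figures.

Areal heat capacity C = 3.21×10^8 J m⁻² K⁻¹ (given).
τ = C / λ = 3.21×10^8 / 3.50 = 9.17×10^7 s.
Equilibrium anomaly ΔT_eq = F / λ = 47.6 / 3.50 = 13.6 K.
t = 1380 days = 1.19×10^8 s, so t/τ = 1.30.
ΔT(t) = ΔT_eq (1 − e^(−t/τ)) = 13.6 × (1 − e^−1.30) = 9.89 K.

9.89 K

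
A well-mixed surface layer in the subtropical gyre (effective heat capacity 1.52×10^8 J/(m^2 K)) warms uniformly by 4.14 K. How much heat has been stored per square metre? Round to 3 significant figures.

Areal heat capacity C = 1.52×10^8 J/(m^2 K) (given).
ΔQ = C ΔT = 1.52×10^8 × 4.14 = 6.29×10^8 J/m².

6.29×10^8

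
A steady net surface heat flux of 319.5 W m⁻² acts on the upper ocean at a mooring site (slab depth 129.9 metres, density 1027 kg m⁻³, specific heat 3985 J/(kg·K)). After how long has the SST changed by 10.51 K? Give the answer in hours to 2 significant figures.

4900 hours

Areal heat capacity C = ρ c_p D = 1027 × 3985 × 129.9 = 5.32×10^8 J/(m^2 K).
Time required: Δt = C ΔT / F = 5.32×10^8 × 10.51 / 319.5 = 1.75×10^7 s.
In hours: 1.75×10^7 s / (3600 s/hour) = 4860 hours.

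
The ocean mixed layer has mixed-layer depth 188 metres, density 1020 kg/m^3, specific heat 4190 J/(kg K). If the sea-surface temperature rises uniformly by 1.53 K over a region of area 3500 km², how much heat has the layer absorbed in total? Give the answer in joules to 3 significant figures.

Areal heat capacity C = ρ c_p D = 1020 × 4190 × 188 = 8.03×10^8 J/(m²·K).
Heat per unit area: q = C ΔT = 8.03×10^8 × 1.53 = 1.23×10^9 J/m².
Total heat: Q = q × A = 1.23×10^9 × (3500 × 10⁶ m²) = 4.30×10^18 J.

4.30×10^18 J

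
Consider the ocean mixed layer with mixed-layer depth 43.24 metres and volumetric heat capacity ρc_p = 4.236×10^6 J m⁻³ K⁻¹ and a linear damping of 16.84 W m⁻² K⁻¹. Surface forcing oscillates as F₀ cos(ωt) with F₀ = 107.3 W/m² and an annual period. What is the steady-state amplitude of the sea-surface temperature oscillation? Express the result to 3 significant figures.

2.67 K

Areal heat capacity C = ρc_p × D = 4.236×10^6 × 43.24 = 1.83×10^8 J m⁻² K⁻¹.
Angular frequency ω = 2π / T = 2π / 3.15×10^7 s = 1.99×10^-7 s⁻¹.
√((Cω)² + λ²) = √((36.5)² + 16.84²) = 40.2 W/(m²·K).
Amplitude A = F₀ / √((Cω)²+λ²) = 107.3 / 40.2 = 2.67 K.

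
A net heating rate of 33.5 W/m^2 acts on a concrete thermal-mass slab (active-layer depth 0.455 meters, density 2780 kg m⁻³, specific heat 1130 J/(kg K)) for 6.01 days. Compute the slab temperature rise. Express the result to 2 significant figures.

Areal heat capacity C = ρ c_p D = 2780 × 1130 × 0.455 = 1.43×10^6 J/(m²·K).
Net heat input Q = F Δt = 33.5 × (6.01 days × 86400 s/day) = 1.74×10^7 J/m².
ΔT = Q / C = 1.74×10^7 / 1.43×10^6 = 12.2 K.

12 K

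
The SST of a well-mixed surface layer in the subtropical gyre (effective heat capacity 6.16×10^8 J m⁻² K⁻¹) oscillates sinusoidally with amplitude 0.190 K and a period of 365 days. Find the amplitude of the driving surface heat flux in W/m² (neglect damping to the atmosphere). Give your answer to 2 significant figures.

23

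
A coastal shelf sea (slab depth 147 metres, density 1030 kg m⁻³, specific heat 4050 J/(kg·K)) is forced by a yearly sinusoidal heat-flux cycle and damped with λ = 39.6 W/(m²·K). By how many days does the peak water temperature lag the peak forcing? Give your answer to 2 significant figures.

73 days

Areal heat capacity C = ρ c_p D = 1030 × 4050 × 147 = 6.13×10^8 J/(m^2 K).
ω = 2π / 3.15×10^7 s = 1.99×10^-7 s⁻¹.
Phase lag φ = arctan(Cω/λ) = arctan(122/39.6) = 1.26 rad.
Time lag = φ / ω = 1.26 / 1.99×10^-7 = 6.31×10^6 s = 73.0 days.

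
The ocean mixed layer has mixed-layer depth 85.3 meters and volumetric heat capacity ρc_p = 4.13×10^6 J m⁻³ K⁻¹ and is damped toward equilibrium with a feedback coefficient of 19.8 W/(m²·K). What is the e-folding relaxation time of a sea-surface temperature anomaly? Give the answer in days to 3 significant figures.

Areal heat capacity C = ρc_p × D = 4.13×10^6 × 85.3 = 3.52×10^8 J/(m²·K).
Relaxation time τ = C / λ = 3.52×10^8 / 19.8 = 1.78×10^7 s.
In days: 1.78×10^7 s / (86400 s/day) = 206 days.

206 days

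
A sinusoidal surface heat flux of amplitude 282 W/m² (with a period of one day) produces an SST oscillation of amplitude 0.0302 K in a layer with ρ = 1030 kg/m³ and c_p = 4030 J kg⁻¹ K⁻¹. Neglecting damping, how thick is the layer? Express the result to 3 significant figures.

ω = 2π / 86400 s = 7.27×10^-5 s⁻¹.
Required C = F₀ / (A ω) = 282 / (0.0302 × 7.27×10^-5) = 1.28×10^8 J/(m²·K).
D = C / (ρ c_p) = 1.28×10^8 / (1030 × 4030) = 30.9 m.

30.9 m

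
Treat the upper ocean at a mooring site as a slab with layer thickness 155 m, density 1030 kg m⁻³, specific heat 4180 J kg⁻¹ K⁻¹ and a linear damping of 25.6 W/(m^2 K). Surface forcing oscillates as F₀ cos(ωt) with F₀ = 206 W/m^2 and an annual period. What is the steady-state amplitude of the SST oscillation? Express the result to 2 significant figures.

Areal heat capacity C = ρ c_p D = 1030 × 4180 × 155 = 6.67×10^8 J/(m^2 K).
Angular frequency ω = 2π / T = 2π / 3.15×10^7 s = 1.99×10^-7 s⁻¹.
√((Cω)² + λ²) = √((133)² + 25.6²) = 135 W/(m²·K).
Amplitude A = F₀ / √((Cω)²+λ²) = 206 / 135 = 1.52 K.

1.5 K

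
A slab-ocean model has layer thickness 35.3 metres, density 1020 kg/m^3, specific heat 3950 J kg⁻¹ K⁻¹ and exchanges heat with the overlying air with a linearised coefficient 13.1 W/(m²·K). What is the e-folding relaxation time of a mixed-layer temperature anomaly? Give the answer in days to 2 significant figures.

130 days

Areal heat capacity C = ρ c_p D = 1020 × 3950 × 35.3 = 1.42×10^8 J/(m²·K).
Relaxation time τ = C / λ = 1.42×10^8 / 13.1 = 1.09×10^7 s.
In days: 1.09×10^7 s / (86400 s/day) = 126 days.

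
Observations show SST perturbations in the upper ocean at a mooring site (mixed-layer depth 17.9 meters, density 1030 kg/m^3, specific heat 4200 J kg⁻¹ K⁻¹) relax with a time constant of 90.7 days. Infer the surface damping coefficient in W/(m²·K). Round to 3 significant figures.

Areal heat capacity C = ρ c_p D = 1030 × 4200 × 17.9 = 7.74×10^7 J m⁻² K⁻¹.
τ = 90.7 days = 7.84×10^6 s.
λ = C / τ = 7.74×10^7 / 7.84×10^6 = 9.88 W/(m²·K).

9.88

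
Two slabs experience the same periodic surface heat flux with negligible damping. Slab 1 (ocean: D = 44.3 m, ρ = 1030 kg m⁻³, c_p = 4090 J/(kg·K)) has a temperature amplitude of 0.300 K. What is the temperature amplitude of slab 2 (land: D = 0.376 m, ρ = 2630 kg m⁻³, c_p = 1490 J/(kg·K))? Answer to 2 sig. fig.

C_ocean = 1.87×10^8 J/(m²·K); C_land = 1.47×10^6 J/(m²·K).
A ∝ 1/C ⇒ A_land = A_ocean × C_ocean/C_land = 0.300 × 127 = 38.0 K.

38 K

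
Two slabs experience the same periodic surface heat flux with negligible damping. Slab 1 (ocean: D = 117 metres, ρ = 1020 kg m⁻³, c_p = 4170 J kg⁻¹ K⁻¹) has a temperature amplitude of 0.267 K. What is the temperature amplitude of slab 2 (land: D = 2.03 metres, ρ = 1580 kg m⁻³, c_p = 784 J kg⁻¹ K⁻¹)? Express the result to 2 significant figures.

53 K

C_ocean = 4.98×10^8 J/(m²·K); C_land = 2.51×10^6 J/(m²·K).
A ∝ 1/C ⇒ A_land = A_ocean × C_ocean/C_land = 0.267 × 198 = 52.8 K.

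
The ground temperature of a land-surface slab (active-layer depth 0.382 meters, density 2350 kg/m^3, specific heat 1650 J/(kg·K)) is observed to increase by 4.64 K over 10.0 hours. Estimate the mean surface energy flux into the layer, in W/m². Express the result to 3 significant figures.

191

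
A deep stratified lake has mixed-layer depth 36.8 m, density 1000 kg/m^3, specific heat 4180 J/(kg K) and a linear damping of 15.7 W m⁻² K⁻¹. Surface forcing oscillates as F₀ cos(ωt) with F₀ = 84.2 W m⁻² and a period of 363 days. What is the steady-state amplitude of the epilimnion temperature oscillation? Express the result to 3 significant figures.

Areal heat capacity C = ρ c_p D = 1000 × 4180 × 36.8 = 1.54×10^8 J/(m^2 K).
Angular frequency ω = 2π / T = 2π / 3.14×10^7 s = 2.00×10^-7 s⁻¹.
√((Cω)² + λ²) = √((30.8)² + 15.7²) = 34.6 W/(m²·K).
Amplitude A = F₀ / √((Cω)²+λ²) = 84.2 / 34.6 = 2.43 K.

2.43 K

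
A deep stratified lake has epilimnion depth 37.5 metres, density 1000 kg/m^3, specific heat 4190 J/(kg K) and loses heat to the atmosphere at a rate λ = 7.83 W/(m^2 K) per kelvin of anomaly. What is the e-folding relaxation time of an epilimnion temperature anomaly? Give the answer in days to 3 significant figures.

232 days

Areal heat capacity C = ρ c_p D = 1000 × 4190 × 37.5 = 1.57×10^8 J/(m²·K).
Relaxation time τ = C / λ = 1.57×10^8 / 7.83 = 2.01×10^7 s.
In days: 2.01×10^7 s / (86400 s/day) = 232 days.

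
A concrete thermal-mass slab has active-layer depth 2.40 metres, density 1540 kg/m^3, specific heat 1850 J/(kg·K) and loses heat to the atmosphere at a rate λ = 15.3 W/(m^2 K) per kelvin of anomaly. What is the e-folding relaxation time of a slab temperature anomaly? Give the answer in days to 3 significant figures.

Areal heat capacity C = ρ c_p D = 1540 × 1850 × 2.40 = 6.84×10^6 J/(m²·K).
Relaxation time τ = C / λ = 6.84×10^6 / 15.3 = 4.47×10^5 s.
In days: 4.47×10^5 s / (86400 s/day) = 5.17 days.

5.17 days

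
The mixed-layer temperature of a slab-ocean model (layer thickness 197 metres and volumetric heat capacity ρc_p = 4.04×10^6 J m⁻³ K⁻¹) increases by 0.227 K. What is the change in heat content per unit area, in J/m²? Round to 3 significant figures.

1.81×10^8

Areal heat capacity C = ρc_p × D = 4.04×10^6 × 197 = 7.96×10^8 J m⁻² K⁻¹.
ΔQ = C ΔT = 7.96×10^8 × 0.227 = 1.81×10^8 J/m².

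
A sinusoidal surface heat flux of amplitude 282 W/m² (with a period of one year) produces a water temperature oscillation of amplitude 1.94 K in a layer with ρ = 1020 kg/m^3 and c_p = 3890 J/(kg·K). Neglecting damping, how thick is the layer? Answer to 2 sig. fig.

ω = 2π / 3.15×10^7 s = 1.99×10^-7 s⁻¹.
Required C = F₀ / (A ω) = 282 / (1.94 × 1.99×10^-7) = 7.30×10^8 J/(m²·K).
D = C / (ρ c_p) = 7.30×10^8 / (1020 × 3890) = 184 m.

180 m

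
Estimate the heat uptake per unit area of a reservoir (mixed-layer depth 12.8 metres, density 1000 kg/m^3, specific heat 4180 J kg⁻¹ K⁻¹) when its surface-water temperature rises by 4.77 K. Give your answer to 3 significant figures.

Areal heat capacity C = ρ c_p D = 1000 × 4180 × 12.8 = 5.35×10^7 J m⁻² K⁻¹.
ΔQ = C ΔT = 5.35×10^7 × 4.77 = 2.55×10^8 J/m².

2.55×10^8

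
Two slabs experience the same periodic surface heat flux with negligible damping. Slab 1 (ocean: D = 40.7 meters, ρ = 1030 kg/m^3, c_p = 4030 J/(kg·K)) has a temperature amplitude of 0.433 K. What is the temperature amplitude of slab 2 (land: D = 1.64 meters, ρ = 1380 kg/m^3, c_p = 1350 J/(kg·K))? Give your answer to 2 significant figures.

24 K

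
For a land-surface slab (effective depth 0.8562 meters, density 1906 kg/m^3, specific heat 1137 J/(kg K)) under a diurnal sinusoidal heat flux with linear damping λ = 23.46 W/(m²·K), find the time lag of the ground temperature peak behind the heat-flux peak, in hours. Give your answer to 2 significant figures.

Areal heat capacity C = ρ c_p D = 1906 × 1137 × 0.8562 = 1.86×10^6 J m⁻² K⁻¹.
ω = 2π / 86400 s = 7.27×10^-5 s⁻¹.
Phase lag φ = arctan(Cω/λ) = arctan(135/23.46) = 1.40 rad.
Time lag = φ / ω = 1.40 / 7.27×10^-5 = 19200 s = 5.34 hours.

5.3 hours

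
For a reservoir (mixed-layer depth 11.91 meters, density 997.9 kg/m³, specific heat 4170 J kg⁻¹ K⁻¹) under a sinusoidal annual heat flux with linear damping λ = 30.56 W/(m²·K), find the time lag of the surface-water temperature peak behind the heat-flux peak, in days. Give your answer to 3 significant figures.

18.2 days

Areal heat capacity C = ρ c_p D = 997.9 × 4170 × 11.91 = 4.96×10^7 J m⁻² K⁻¹.
ω = 2π / 3.15×10^7 s = 1.99×10^-7 s⁻¹.
Phase lag φ = arctan(Cω/λ) = arctan(9.87/30.56) = 0.313 rad.
Time lag = φ / ω = 0.313 / 1.99×10^-7 = 1.57×10^6 s = 18.2 days.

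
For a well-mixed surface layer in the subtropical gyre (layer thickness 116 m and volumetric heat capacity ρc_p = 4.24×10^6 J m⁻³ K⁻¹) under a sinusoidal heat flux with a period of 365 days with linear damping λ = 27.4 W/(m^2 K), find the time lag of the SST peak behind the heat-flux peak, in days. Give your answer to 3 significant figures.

75.4 days

Areal heat capacity C = ρc_p × D = 4.24×10^6 × 116 = 4.92×10^8 J m⁻² K⁻¹.
ω = 2π / 3.15×10^7 s = 1.99×10^-7 s⁻¹.
Phase lag φ = arctan(Cω/λ) = arctan(98.0/27.4) = 1.30 rad.
Time lag = φ / ω = 1.30 / 1.99×10^-7 = 6.52×10^6 s = 75.4 days.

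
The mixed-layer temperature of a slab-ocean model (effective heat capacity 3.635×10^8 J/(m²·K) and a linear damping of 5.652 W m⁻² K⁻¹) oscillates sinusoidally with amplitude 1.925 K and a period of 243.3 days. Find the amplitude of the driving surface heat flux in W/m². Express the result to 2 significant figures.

Areal heat capacity C = 3.635×10^8 J/(m²·K) (given).
ω = 2π / 2.10×10^7 s = 2.99×10^-7 s⁻¹.
√((Cω)² + λ²) = √((109)² + 5.652²) = 109 W/(m²·K).
F₀ = A × √((Cω)²+λ²) = 1.925 × 109 = 209 W/m².

210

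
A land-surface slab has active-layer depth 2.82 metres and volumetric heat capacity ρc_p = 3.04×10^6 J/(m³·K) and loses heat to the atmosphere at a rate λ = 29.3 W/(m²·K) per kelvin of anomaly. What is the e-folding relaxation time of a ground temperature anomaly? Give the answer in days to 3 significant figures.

Areal heat capacity C = ρc_p × D = 3.04×10^6 × 2.82 = 8.57×10^6 J/(m²·K).
Relaxation time τ = C / λ = 8.57×10^6 / 29.3 = 2.93×10^5 s.
In days: 2.93×10^5 s / (86400 s/day) = 3.39 days.

3.39 days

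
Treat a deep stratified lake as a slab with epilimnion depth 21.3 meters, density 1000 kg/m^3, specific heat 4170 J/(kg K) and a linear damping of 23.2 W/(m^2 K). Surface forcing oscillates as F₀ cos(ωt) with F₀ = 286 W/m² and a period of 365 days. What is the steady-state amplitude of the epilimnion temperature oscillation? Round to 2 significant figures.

Areal heat capacity C = ρ c_p D = 1000 × 4170 × 21.3 = 8.88×10^7 J/(m²·K).
Angular frequency ω = 2π / T = 2π / 3.15×10^7 s = 1.99×10^-7 s⁻¹.
√((Cω)² + λ²) = √((17.7)² + 23.2²) = 29.2 W/(m²·K).
Amplitude A = F₀ / √((Cω)²+λ²) = 286 / 29.2 = 9.80 K.

9.8 K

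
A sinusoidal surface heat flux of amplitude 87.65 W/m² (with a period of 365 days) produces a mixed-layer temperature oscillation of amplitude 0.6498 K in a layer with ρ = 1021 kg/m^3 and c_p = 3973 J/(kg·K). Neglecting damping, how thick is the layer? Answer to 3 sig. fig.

167 m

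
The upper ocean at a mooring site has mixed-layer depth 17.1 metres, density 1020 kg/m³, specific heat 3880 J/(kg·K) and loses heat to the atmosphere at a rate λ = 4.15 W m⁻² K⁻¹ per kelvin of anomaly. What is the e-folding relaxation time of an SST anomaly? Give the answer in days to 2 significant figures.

190 days

Areal heat capacity C = ρ c_p D = 1020 × 3880 × 17.1 = 6.77×10^7 J/(m²·K).
Relaxation time τ = C / λ = 6.77×10^7 / 4.15 = 1.63×10^7 s.
In days: 1.63×10^7 s / (86400 s/day) = 189 days.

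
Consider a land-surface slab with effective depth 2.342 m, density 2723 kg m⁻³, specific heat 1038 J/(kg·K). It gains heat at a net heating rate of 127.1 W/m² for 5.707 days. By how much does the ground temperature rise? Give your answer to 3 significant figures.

9.47 K

Areal heat capacity C = ρ c_p D = 2723 × 1038 × 2.342 = 6.62×10^6 J/(m²·K).
Net heat input Q = F Δt = 127.1 × (5.707 days × 86400 s/day) = 6.27×10^7 J/m².
ΔT = Q / C = 6.27×10^7 / 6.62×10^6 = 9.47 K.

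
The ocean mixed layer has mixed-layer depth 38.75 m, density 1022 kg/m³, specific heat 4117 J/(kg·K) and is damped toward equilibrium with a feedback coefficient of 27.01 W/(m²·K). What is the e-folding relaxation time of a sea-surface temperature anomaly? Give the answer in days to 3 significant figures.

Areal heat capacity C = ρ c_p D = 1022 × 4117 × 38.75 = 1.63×10^8 J m⁻² K⁻¹.
Relaxation time τ = C / λ = 1.63×10^8 / 27.01 = 6.04×10^6 s.
In days: 6.04×10^6 s / (86400 s/day) = 69.9 days.

69.9 days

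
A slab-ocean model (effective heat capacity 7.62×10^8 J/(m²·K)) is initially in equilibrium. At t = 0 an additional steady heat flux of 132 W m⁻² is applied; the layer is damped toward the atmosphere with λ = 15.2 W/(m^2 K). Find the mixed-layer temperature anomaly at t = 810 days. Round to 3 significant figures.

Areal heat capacity C = 7.62×10^8 J/(m²·K) (given).
τ = C / λ = 7.62×10^8 / 15.2 = 5.01×10^7 s.
Equilibrium anomaly ΔT_eq = F / λ = 132 / 15.2 = 8.68 K.
t = 810 days = 7.00×10^7 s, so t/τ = 1.40.
ΔT(t) = ΔT_eq (1 − e^(−t/τ)) = 8.68 × (1 − e^−1.40) = 6.53 K.

6.53 K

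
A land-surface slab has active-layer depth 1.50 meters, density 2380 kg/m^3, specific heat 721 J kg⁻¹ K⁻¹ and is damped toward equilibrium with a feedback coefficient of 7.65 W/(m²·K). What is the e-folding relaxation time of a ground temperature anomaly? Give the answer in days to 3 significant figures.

3.89 days

Areal heat capacity C = ρ c_p D = 2380 × 721 × 1.50 = 2.57×10^6 J m⁻² K⁻¹.
Relaxation time τ = C / λ = 2.57×10^6 / 7.65 = 3.36×10^5 s.
In days: 3.36×10^5 s / (86400 s/day) = 3.89 days.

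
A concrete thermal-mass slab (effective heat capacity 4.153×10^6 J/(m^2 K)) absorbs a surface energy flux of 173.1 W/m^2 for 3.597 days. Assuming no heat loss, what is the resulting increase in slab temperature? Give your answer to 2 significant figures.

Areal heat capacity C = 4.153×10^6 J/(m^2 K) (given).
Net heat input Q = F Δt = 173.1 × (3.597 days × 86400 s/day) = 5.38×10^7 J/m².
ΔT = Q / C = 5.38×10^7 / 4.15×10^6 = 13.0 K.

13 K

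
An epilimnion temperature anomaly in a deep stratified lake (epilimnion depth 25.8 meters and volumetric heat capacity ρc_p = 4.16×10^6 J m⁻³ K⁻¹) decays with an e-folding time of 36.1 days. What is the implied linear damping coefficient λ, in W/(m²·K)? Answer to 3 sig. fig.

Areal heat capacity C = ρc_p × D = 4.16×10^6 × 25.8 = 1.07×10^8 J/(m^2 K).
τ = 36.1 days = 3.12×10^6 s.
λ = C / τ = 1.07×10^8 / 3.12×10^6 = 34.4 W/(m²·K).

34.4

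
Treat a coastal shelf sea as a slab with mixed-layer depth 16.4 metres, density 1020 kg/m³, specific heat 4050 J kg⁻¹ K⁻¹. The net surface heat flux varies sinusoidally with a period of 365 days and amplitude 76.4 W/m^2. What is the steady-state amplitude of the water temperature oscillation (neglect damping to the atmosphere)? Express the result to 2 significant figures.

5.7 K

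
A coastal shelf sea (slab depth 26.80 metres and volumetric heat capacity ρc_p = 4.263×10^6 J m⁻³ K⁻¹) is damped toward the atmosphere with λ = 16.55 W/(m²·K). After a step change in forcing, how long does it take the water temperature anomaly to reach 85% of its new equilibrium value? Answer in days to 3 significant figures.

152 days

Areal heat capacity C = ρc_p × D = 4.263×10^6 × 26.80 = 1.14×10^8 J/(m²·K).
τ = C / λ = 1.14×10^8 / 16.55 = 6.90×10^6 s.
Fraction reached: 1 − e^(−t/τ) = 0.85 ⇒ t = −τ ln(1 − 0.85) = τ × 1.90.
t = 1.31×10^7 s = 152 days.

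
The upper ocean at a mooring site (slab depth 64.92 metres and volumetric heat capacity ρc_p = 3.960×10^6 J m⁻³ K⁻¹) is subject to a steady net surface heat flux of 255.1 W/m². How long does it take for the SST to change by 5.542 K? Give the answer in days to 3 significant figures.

Areal heat capacity C = ρc_p × D = 3.960×10^6 × 64.92 = 2.57×10^8 J m⁻² K⁻¹.
Time required: Δt = C ΔT / F = 2.57×10^8 × 5.542 / 255.1 = 5.59×10^6 s.
In days: 5.59×10^6 s / (86400 s/day) = 64.6 days.

64.6 days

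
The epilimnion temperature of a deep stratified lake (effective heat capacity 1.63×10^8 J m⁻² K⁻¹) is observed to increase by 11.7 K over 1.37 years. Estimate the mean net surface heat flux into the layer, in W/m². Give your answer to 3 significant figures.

Areal heat capacity C = 1.63×10^8 J m⁻² K⁻¹ (given).
Required heat per unit area: Q = C ΔT = 1.63×10^8 × 11.7 = 1.91×10^9 J/m².
Flux F = Q / Δt = 1.91×10^9 / 4.32×10^7 s = 44.1 W/m².

44.1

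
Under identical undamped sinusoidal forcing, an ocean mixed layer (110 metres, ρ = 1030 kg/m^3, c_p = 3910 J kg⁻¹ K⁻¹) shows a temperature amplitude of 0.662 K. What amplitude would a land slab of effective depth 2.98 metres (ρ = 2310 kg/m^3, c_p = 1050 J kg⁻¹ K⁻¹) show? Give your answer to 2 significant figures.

41 K

C_ocean = 4.43×10^8 J/(m²·K); C_land = 7.23×10^6 J/(m²·K).
A ∝ 1/C ⇒ A_land = A_ocean × C_ocean/C_land = 0.662 × 61.3 = 40.6 K.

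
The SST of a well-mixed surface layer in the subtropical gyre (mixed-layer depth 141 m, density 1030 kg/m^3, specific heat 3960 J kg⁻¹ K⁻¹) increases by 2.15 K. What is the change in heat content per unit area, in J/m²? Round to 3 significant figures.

1.24×10^9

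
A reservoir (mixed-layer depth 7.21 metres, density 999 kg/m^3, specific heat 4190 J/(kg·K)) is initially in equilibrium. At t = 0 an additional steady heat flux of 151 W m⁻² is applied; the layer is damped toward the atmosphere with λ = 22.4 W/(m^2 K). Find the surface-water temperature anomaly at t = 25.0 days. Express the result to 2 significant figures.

Areal heat capacity C = ρ c_p D = 999 × 4190 × 7.21 = 3.02×10^7 J/(m^2 K).
τ = C / λ = 3.02×10^7 / 22.4 = 1.35×10^6 s.
Equilibrium anomaly ΔT_eq = F / λ = 151 / 22.4 = 6.74 K.
t = 25.0 days = 2.16×10^6 s, so t/τ = 1.60.
ΔT(t) = ΔT_eq (1 − e^(−t/τ)) = 6.74 × (1 − e^−1.60) = 5.38 K.

5.4 K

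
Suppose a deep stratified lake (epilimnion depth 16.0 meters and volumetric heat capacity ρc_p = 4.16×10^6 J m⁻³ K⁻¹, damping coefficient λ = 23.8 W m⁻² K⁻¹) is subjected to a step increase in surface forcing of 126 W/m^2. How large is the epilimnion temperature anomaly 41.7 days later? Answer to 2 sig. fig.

3.8 K

Areal heat capacity C = ρc_p × D = 4.16×10^6 × 16.0 = 6.66×10^7 J/(m^2 K).
τ = C / λ = 6.66×10^7 / 23.8 = 2.80×10^6 s.
Equilibrium anomaly ΔT_eq = F / λ = 126 / 23.8 = 5.29 K.
t = 41.7 days = 3.60×10^6 s, so t/τ = 1.29.
ΔT(t) = ΔT_eq (1 − e^(−t/τ)) = 5.29 × (1 − e^−1.29) = 3.83 K.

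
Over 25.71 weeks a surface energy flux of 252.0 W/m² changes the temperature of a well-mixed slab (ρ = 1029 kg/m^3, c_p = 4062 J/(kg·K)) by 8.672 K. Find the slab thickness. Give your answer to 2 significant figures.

Heat input Q = F Δt = 252.0 × 1.55×10^7 s = 3.92×10^9 J/m².
Required areal heat capacity C = Q / ΔT = 4.52×10^8 J/(m²·K).
Depth D = C / (ρ c_p) = 4.52×10^8 / (1029 × 4062) = 108 m.

110 m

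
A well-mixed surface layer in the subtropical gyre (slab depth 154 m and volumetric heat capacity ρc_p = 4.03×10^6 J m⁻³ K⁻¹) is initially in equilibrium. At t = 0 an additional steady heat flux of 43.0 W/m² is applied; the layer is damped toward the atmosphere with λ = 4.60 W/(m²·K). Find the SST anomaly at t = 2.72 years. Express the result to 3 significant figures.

4.40 K

Areal heat capacity C = ρc_p × D = 4.03×10^6 × 154 = 6.21×10^8 J/(m²·K).
τ = C / λ = 6.21×10^8 / 4.60 = 1.35×10^8 s.
Equilibrium anomaly ΔT_eq = F / λ = 43.0 / 4.60 = 9.35 K.
t = 2.72 years = 8.58×10^7 s, so t/τ = 0.636.
ΔT(t) = ΔT_eq (1 − e^(−t/τ)) = 9.35 × (1 − e^−0.636) = 4.40 K.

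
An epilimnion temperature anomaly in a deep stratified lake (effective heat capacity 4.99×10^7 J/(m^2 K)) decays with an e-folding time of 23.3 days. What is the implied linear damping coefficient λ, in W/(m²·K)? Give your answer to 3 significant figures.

Areal heat capacity C = 4.99×10^7 J/(m^2 K) (given).
τ = 23.3 days = 2.01×10^6 s.
λ = C / τ = 4.99×10^7 / 2.01×10^6 = 24.8 W/(m²·K).

24.8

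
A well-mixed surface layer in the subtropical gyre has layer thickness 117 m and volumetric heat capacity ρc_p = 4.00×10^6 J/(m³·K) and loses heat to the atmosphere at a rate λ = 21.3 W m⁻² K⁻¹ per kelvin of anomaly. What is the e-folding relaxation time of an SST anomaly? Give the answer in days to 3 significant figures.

254 days

Areal heat capacity C = ρc_p × D = 4.00×10^6 × 117 = 4.68×10^8 J m⁻² K⁻¹.
Relaxation time τ = C / λ = 4.68×10^8 / 21.3 = 2.20×10^7 s.
In days: 2.20×10^7 s / (86400 s/day) = 254 days.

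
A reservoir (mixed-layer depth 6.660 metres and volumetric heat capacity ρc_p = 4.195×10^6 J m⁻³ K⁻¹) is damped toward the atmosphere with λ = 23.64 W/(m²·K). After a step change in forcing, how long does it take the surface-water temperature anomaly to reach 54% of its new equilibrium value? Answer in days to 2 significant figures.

11 days

Areal heat capacity C = ρc_p × D = 4.195×10^6 × 6.660 = 2.79×10^7 J m⁻² K⁻¹.
τ = C / λ = 2.79×10^7 / 23.64 = 1.18×10^6 s.
Fraction reached: 1 − e^(−t/τ) = 0.54 ⇒ t = −τ ln(1 − 0.54) = τ × 0.777.
t = 9.18×10^5 s = 10.6 days.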